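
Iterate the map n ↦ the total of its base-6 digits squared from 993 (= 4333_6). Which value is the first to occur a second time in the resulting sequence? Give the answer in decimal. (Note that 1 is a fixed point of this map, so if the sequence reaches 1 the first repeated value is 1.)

17

993 = (4,3,3,3)_6 → 4² + 3² + 3² + 3² = 16 + 9 + 9 + 9 = 43
43 = (1,1,1)_6 → 1² + 1² + 1² = 1 + 1 + 1 = 3
3 = (3)_6 → 3² = 9
9 = (1,3)_6 → 1² + 3² = 1 + 9 = 10
10 = (1,4)_6 → 1² + 4² = 1 + 16 = 17
17 = (2,5)_6 → 2² + 5² = 4 + 25 = 29
29 = (4,5)_6 → 4² + 5² = 16 + 25 = 41
41 = (1,0,5)_6 → 1² + 0² + 5² = 1 + 0 + 25 = 26
26 = (4,2)_6 → 4² + 2² = 16 + 4 = 20
20 = (3,2)_6 → 3² + 2² = 9 + 4 = 13
13 = (2,1)_6 → 2² + 1² = 4 + 1 = 5
5 = (5)_6 → 5² = 25
25 = (4,1)_6 → 4² + 1² = 16 + 1 = 17  — 17 already appeared earlier.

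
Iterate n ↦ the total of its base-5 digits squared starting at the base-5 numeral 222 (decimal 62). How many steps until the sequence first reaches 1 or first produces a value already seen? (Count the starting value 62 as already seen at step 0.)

62 = (2,2,2)_5 → 12
12 = (2,2)_5 → 8
8 = (1,3)_5 → 10
10 = (2,0)_5 → 4
4 = (4)_5 → 16
16 = (3,1)_5 → 10  — 10 repeats.
That took 6 steps.

6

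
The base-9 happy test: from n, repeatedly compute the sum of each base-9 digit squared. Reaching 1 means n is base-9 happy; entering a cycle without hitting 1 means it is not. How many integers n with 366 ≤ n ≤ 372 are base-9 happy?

366: 366 → 68 → 74 → 68  — not base-9 happy
367: 367 → 81 → 1  — base-9 happy
368: 368 → 96 → 38 → 20 → 8 → 64 → 50 → 50  — not base-9 happy
369: 369 → 41 → 41  — not base-9 happy
370: 370 → 42 → 52 → 74 → 68 → 74  — not base-9 happy
371: 371 → 45 → 25 → 53 → 89 → 65 → 53  — not base-9 happy
372: 372 → 50 → 50  — not base-9 happy
base-9 happy: 367

1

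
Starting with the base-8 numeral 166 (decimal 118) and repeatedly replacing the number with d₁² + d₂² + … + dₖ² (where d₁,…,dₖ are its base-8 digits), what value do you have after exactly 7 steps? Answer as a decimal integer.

118 = (1,6,6)_8 → 1² + 6² + 6² = 73
73 = (1,1,1)_8 → 1² + 1² + 1² = 3
3 = (3)_8 → 3² = 9
9 = (1,1)_8 → 1² + 1² = 2
2 = (2)_8 → 2² = 4
4 = (4)_8 → 4² = 16
16 = (2,0)_8 → 2² + 0² = 4

4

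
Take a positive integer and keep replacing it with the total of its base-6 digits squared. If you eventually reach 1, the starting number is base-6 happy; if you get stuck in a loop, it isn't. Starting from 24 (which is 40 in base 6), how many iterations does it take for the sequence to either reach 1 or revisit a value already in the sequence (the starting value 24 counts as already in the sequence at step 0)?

10

24 = (4,0)_6 → 4² + 0² = 16
16 = (2,4)_6 → 2² + 4² = 20
20 = (3,2)_6 → 3² + 2² = 13
13 = (2,1)_6 → 2² + 1² = 5
5 = (5)_6 → 5² = 25
25 = (4,1)_6 → 4² + 1² = 17
17 = (2,5)_6 → 2² + 5² = 29
29 = (4,5)_6 → 4² + 5² = 41
41 = (1,0,5)_6 → 1² + 0² + 5² = 26
26 = (4,2)_6 → 4² + 2² = 20  — 20 repeats.
That took 10 steps.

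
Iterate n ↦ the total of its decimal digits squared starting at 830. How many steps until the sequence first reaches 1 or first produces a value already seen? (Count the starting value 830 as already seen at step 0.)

10

830 → 8² + 3² + 0² = 73
73 → 7² + 3² = 58
58 → 5² + 8² = 89
89 → 8² + 9² = 145
145 → 1² + 4² + 5² = 42
42 → 4² + 2² = 20
20 → 2² + 0² = 4
4 → 4² = 16
16 → 1² + 6² = 37
37 → 3² + 7² = 58  — 58 repeats.
That took 10 steps.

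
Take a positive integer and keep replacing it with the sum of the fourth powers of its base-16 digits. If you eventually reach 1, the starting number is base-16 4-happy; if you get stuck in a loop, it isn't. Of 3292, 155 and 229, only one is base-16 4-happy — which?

229

3292: 3292 → 70033 → 6565 → 17187 → 434 → 14658 → 6914 → 14658  — repeats 14658 (not base-16 4-happy)
155: 155 → 21202 → 29218 → 2449 → 13123 → 499 → 50707 → 22114 → 3233 → 30737 → 6499 → 7939 → 50707  — repeats 50707 (not base-16 4-happy)
229: 229 → 39041 → 14754 → 16658 → 274 → 18 → 17 → 2 → 16 → 1  — reaches 1 (base-16 4-happy)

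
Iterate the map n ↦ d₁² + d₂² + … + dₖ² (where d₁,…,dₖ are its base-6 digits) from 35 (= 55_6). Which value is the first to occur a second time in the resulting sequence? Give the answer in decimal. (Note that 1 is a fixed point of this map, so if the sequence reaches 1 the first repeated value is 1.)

35 = (5,5)_6 → 50
50 = (1,2,2)_6 → 9
9 = (1,3)_6 → 10
10 = (1,4)_6 → 17
17 = (2,5)_6 → 29
29 = (4,5)_6 → 41
41 = (1,0,5)_6 → 26
26 = (4,2)_6 → 20
20 = (3,2)_6 → 13
13 = (2,1)_6 → 5
5 = (5)_6 → 25
25 = (4,1)_6 → 17  — 17 already appeared earlier.

17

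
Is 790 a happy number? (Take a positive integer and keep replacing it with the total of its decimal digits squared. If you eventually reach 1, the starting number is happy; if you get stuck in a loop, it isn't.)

happy

790 → 7² + 9² + 0² = 49 + 81 + 0 = 130
130 → 1² + 3² + 0² = 1 + 9 + 0 = 10
10 → 1² + 0² = 1 + 0 = 1  — reached 1.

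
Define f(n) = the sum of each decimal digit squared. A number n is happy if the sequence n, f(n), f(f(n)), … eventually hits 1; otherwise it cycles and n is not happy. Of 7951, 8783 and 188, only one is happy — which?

188

7951: 7951 → 156 → 62 → 40 → 16 → 37 → 58 → 89 → 145 → 42 → 20 → 4 → 16  — repeats 16 (not happy)
8783: 8783 → 186 → 101 → 2 → 4 → 16 → 37 → 58 → 89 → 145 → 42 → 20 → 4  — repeats 4 (not happy)
188: 188 → 129 → 86 → 100 → 1  — reaches 1 (happy)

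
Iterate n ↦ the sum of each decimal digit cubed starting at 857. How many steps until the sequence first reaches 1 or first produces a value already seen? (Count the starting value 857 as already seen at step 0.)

5

857 → 980
980 → 1241
1241 → 74
74 → 407
407 → 407  — 407 repeats.
That took 5 steps.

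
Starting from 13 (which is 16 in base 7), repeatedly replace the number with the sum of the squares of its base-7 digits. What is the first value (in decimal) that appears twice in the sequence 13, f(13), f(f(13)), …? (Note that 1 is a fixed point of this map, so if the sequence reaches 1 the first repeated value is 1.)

13 = (1,6)_7 → 1² + 6² = 37
37 = (5,2)_7 → 5² + 2² = 29
29 = (4,1)_7 → 4² + 1² = 17
17 = (2,3)_7 → 2² + 3² = 13  — 13 already appeared earlier.

13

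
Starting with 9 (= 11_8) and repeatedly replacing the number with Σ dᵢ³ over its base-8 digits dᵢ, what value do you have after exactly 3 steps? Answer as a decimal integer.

1

9 = (1,1)_8 → 1³ + 1³ = 1 + 1 = 2
2 = (2)_8 → 2³ = 8
8 = (1,0)_8 → 1³ + 0³ = 1 + 0 = 1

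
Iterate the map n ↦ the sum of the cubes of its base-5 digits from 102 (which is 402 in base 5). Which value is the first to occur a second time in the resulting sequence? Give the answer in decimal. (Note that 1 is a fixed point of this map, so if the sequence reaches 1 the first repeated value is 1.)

102 = (4,0,2)_5 → 4³ + 0³ + 2³ = 72
72 = (2,4,2)_5 → 2³ + 4³ + 2³ = 80
80 = (3,1,0)_5 → 3³ + 1³ + 0³ = 28
28 = (1,0,3)_5 → 1³ + 0³ + 3³ = 28  — 28 already appeared earlier.

28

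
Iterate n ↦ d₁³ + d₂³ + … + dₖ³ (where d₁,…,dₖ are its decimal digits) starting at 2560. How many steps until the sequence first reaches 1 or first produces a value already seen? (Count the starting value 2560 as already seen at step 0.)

7

2560 → 2³ + 5³ + 6³ + 0³ = 349
349 → 3³ + 4³ + 9³ = 820
820 → 8³ + 2³ + 0³ = 520
520 → 5³ + 2³ + 0³ = 133
133 → 1³ + 3³ + 3³ = 55
55 → 5³ + 5³ = 250
250 → 2³ + 5³ + 0³ = 133  — 133 repeats.
That took 7 steps.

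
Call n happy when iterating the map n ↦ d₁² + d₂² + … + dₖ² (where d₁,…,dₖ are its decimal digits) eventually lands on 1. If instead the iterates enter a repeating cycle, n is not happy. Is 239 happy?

239 → 2² + 3² + 9² = 4 + 9 + 81 = 94
94 → 9² + 4² = 81 + 16 = 97
97 → 9² + 7² = 81 + 49 = 130
130 → 1² + 3² + 0² = 1 + 9 + 0 = 10
10 → 1² + 0² = 1 + 0 = 1  — reached 1.

happy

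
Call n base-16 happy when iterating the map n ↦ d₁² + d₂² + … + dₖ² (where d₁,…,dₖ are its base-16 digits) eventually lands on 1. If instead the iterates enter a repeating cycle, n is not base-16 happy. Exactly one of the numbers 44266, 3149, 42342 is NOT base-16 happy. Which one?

44266: 44266 → 540 → 149 → 106 → 136 → 128 → 64 → 16 → 1  — reaches 1 (base-16 happy)
3149: 3149 → 329 → 98 → 40 → 68 → 32 → 4 → 16 → 1  — reaches 1 (base-16 happy)
42342: 42342 → 197 → 169 → 181 → 146 → 85 → 50 → 13 → 169  — repeats 169 (not base-16 happy)

42342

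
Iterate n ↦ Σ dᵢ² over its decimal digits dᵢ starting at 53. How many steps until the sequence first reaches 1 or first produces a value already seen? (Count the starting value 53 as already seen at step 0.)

53 → 5² + 3² = 25 + 9 = 34
34 → 3² + 4² = 9 + 16 = 25
25 → 2² + 5² = 4 + 25 = 29
29 → 2² + 9² = 4 + 81 = 85
85 → 8² + 5² = 64 + 25 = 89
89 → 8² + 9² = 64 + 81 = 145
145 → 1² + 4² + 5² = 1 + 16 + 25 = 42
42 → 4² + 2² = 16 + 4 = 20
20 → 2² + 0² = 4 + 0 = 4
4 → 4² = 16
16 → 1² + 6² = 1 + 36 = 37
37 → 3² + 7² = 9 + 49 = 58
58 → 5² + 8² = 25 + 64 = 89  — 89 repeats.
That took 13 steps.

13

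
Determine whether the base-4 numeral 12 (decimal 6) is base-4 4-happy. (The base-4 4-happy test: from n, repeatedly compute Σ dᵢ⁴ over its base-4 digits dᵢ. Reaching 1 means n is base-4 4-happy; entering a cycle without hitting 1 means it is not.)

base-4 4-happy

6 = (1,2)_4 → 1⁴ + 2⁴ = 1 + 16 = 17
17 = (1,0,1)_4 → 1⁴ + 0⁴ + 1⁴ = 1 + 0 + 1 = 2
2 = (2)_4 → 2⁴ = 16
16 = (1,0,0)_4 → 1⁴ + 0⁴ + 0⁴ = 1 + 0 + 0 = 1  — reached 1.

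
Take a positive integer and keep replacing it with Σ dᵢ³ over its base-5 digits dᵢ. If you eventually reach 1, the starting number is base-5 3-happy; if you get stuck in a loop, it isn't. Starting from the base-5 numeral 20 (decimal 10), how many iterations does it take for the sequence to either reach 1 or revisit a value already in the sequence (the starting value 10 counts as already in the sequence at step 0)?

3

10 = (2,0)_5 → 8
8 = (1,3)_5 → 28
28 = (1,0,3)_5 → 28  — 28 repeats.
That took 3 steps.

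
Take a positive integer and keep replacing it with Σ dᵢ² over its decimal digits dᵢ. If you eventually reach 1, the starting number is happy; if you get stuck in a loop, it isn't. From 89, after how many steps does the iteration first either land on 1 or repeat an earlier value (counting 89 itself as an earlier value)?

8

89 → 145
145 → 42
42 → 20
20 → 4
4 → 16
16 → 37
37 → 58
58 → 89  — 89 repeats.
That took 8 steps.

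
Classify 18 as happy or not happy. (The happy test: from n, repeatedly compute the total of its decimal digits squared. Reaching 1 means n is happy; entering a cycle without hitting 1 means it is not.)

not happy

18 → 65
65 → 61
61 → 37
37 → 58
58 → 89
89 → 145
145 → 42
42 → 20
20 → 4
4 → 16
16 → 37  — 37 already seen; the sequence cycles without reaching 1.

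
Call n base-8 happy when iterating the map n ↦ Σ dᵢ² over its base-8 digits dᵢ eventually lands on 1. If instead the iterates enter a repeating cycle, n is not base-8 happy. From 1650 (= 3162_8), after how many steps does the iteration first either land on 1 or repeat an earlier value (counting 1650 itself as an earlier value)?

6

1650 = (3,1,6,2)_8 → 3² + 1² + 6² + 2² = 9 + 1 + 36 + 4 = 50
50 = (6,2)_8 → 6² + 2² = 36 + 4 = 40
40 = (5,0)_8 → 5² + 0² = 25 + 0 = 25
25 = (3,1)_8 → 3² + 1² = 9 + 1 = 10
10 = (1,2)_8 → 1² + 2² = 1 + 4 = 5
5 = (5)_8 → 5² = 25  — 25 repeats.
That took 6 steps.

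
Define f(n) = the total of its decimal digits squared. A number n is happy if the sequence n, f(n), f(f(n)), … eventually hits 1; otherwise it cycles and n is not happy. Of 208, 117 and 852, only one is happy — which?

208: 208 → 68 → 100 → 1  — reaches 1 (happy)
117: 117 → 51 → 26 → 40 → 16 → 37 → 58 → 89 → 145 → 42 → 20 → 4 → 16  — repeats 16 (not happy)
852: 852 → 93 → 90 → 81 → 65 → 61 → 37 → 58 → 89 → 145 → 42 → 20 → 4 → 16 → 37  — repeats 37 (not happy)

208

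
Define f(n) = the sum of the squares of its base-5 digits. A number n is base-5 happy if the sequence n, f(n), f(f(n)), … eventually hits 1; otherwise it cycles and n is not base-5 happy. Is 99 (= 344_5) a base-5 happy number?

base-5 happy

99 = (3,4,4)_5 → 3² + 4² + 4² = 41
41 = (1,3,1)_5 → 1² + 3² + 1² = 11
11 = (2,1)_5 → 2² + 1² = 5
5 = (1,0)_5 → 1² + 0² = 1  — reached 1.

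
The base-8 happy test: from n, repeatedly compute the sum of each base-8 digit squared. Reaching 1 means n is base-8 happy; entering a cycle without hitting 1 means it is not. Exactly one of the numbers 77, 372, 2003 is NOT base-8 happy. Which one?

2003

77: 77 → 27 → 18 → 8 → 1  — reaches 1 (base-8 happy)
372: 372 → 77 → 27 → 18 → 8 → 1  — reaches 1 (base-8 happy)
2003: 2003 → 71 → 50 → 40 → 25 → 10 → 5 → 25  — repeats 25 (not base-8 happy)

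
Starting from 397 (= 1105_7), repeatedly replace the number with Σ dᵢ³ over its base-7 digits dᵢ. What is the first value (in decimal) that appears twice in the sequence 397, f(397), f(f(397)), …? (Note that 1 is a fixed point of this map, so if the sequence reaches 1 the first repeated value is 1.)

397 = (1,1,0,5)_7 → 1³ + 1³ + 0³ + 5³ = 1 + 1 + 0 + 125 = 127
127 = (2,4,1)_7 → 2³ + 4³ + 1³ = 8 + 64 + 1 = 73
73 = (1,3,3)_7 → 1³ + 3³ + 3³ = 1 + 27 + 27 = 55
55 = (1,0,6)_7 → 1³ + 0³ + 6³ = 1 + 0 + 216 = 217
217 = (4,3,0)_7 → 4³ + 3³ + 0³ = 64 + 27 + 0 = 91
91 = (1,6,0)_7 → 1³ + 6³ + 0³ = 1 + 216 + 0 = 217  — 217 already appeared earlier.

217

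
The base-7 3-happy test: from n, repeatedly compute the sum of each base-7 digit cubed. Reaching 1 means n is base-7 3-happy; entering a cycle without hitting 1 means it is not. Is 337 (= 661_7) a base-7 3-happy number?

base-7 3-happy

337 = (6,6,1)_7 → 6³ + 6³ + 1³ = 433
433 = (1,1,5,6)_7 → 1³ + 1³ + 5³ + 6³ = 343
343 = (1,0,0,0)_7 → 1³ + 0³ + 0³ + 0³ = 1  — reached 1.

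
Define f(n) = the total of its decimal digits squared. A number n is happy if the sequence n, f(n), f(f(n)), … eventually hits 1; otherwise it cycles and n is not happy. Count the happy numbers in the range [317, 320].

2

317: 317 → 59 → 106 → 37 → 58 → 89 → 145 → 42 → 20 → 4 → 16 → 37  — not happy
318: 318 → 74 → 65 → 61 → 37 → 58 → 89 → 145 → 42 → 20 → 4 → 16 → 37  — not happy
319: 319 → 91 → 82 → 68 → 100 → 1  — happy
320: 320 → 13 → 10 → 1  — happy
happy: 319, 320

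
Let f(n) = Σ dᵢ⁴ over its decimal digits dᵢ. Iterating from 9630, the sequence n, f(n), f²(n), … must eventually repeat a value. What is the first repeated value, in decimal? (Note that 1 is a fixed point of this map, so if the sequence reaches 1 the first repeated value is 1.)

13139

9630 → 9⁴ + 6⁴ + 3⁴ + 0⁴ = 7938
7938 → 7⁴ + 9⁴ + 3⁴ + 8⁴ = 13139
13139 → 1⁴ + 3⁴ + 1⁴ + 3⁴ + 9⁴ = 6725
6725 → 6⁴ + 7⁴ + 2⁴ + 5⁴ = 4338
4338 → 4⁴ + 3⁴ + 3⁴ + 8⁴ = 4514
4514 → 4⁴ + 5⁴ + 1⁴ + 4⁴ = 1138
1138 → 1⁴ + 1⁴ + 3⁴ + 8⁴ = 4179
4179 → 4⁴ + 1⁴ + 7⁴ + 9⁴ = 9219
9219 → 9⁴ + 2⁴ + 1⁴ + 9⁴ = 13139  — 13139 already appeared earlier.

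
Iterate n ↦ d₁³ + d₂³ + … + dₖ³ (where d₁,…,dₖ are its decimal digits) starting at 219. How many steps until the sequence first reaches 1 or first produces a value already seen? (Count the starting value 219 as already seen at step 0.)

219 → 2³ + 1³ + 9³ = 738
738 → 7³ + 3³ + 8³ = 882
882 → 8³ + 8³ + 2³ = 1032
1032 → 1³ + 0³ + 3³ + 2³ = 36
36 → 3³ + 6³ = 243
243 → 2³ + 4³ + 3³ = 99
99 → 9³ + 9³ = 1458
1458 → 1³ + 4³ + 5³ + 8³ = 702
702 → 7³ + 0³ + 2³ = 351
351 → 3³ + 5³ + 1³ = 153
153 → 1³ + 5³ + 3³ = 153  — 153 repeats.
That took 11 steps.

11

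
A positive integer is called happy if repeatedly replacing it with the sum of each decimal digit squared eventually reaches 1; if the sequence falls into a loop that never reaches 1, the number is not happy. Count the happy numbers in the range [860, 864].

860: 860 → 100 → 1  — happy
861: 861 → 101 → 2 → 4 → 16 → 37 → 58 → 89 → 145 → 42 → 20 → 4  — not happy
862: 862 → 104 → 17 → 50 → 25 → 29 → 85 → 89 → 145 → 42 → 20 → 4 → 16 → 37 → 58 → 89  — not happy
863: 863 → 109 → 82 → 68 → 100 → 1  — happy
864: 864 → 116 → 38 → 73 → 58 → 89 → 145 → 42 → 20 → 4 → 16 → 37 → 58  — not happy
happy: 860, 863

2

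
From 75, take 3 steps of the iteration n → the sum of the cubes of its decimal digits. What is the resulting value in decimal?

1080

75 → 468
468 → 792
792 → 1080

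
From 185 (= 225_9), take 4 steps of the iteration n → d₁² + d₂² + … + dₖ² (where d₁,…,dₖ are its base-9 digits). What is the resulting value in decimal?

53

185 = (2,2,5)_9 → 2² + 2² + 5² = 4 + 4 + 25 = 33
33 = (3,6)_9 → 3² + 6² = 9 + 36 = 45
45 = (5,0)_9 → 5² + 0² = 25 + 0 = 25
25 = (2,7)_9 → 2² + 7² = 4 + 49 = 53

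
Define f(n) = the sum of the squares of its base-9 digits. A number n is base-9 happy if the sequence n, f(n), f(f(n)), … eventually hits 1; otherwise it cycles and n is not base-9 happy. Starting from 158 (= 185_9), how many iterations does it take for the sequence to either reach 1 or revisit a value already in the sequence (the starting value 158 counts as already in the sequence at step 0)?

158 = (1,8,5)_9 → 1² + 8² + 5² = 1 + 64 + 25 = 90
90 = (1,1,0)_9 → 1² + 1² + 0² = 1 + 1 + 0 = 2
2 = (2)_9 → 2² = 4
4 = (4)_9 → 4² = 16
16 = (1,7)_9 → 1² + 7² = 1 + 49 = 50
50 = (5,5)_9 → 5² + 5² = 25 + 25 = 50  — 50 repeats.
That took 6 steps.

6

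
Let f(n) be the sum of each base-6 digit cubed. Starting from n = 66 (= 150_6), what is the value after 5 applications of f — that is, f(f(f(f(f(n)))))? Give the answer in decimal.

62

66 = (1,5,0)_6 → 1³ + 5³ + 0³ = 1 + 125 + 0 = 126
126 = (3,3,0)_6 → 3³ + 3³ + 0³ = 27 + 27 + 0 = 54
54 = (1,3,0)_6 → 1³ + 3³ + 0³ = 1 + 27 + 0 = 28
28 = (4,4)_6 → 4³ + 4³ = 64 + 64 = 128
128 = (3,3,2)_6 → 3³ + 3³ + 2³ = 27 + 27 + 8 = 62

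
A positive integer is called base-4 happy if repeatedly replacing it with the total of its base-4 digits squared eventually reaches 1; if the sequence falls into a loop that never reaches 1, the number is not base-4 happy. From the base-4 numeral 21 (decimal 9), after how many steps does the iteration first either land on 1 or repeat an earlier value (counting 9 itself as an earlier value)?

4

9 = (2,1)_4 → 2² + 1² = 5
5 = (1,1)_4 → 1² + 1² = 2
2 = (2)_4 → 2² = 4
4 = (1,0)_4 → 1² + 0² = 1  — reached 1.
That took 4 steps.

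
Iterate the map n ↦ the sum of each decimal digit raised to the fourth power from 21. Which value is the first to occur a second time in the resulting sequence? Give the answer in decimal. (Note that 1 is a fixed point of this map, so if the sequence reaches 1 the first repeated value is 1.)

8208

21 → 2⁴ + 1⁴ = 16 + 1 = 17
17 → 1⁴ + 7⁴ = 1 + 2401 = 2402
2402 → 2⁴ + 4⁴ + 0⁴ + 2⁴ = 16 + 256 + 0 + 16 = 288
288 → 2⁴ + 8⁴ + 8⁴ = 16 + 4096 + 4096 = 8208
8208 → 8⁴ + 2⁴ + 0⁴ + 8⁴ = 4096 + 16 + 0 + 4096 = 8208  — 8208 already appeared earlier.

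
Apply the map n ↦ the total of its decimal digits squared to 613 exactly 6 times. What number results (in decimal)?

145

613 → 6² + 1² + 3² = 36 + 1 + 9 = 46
46 → 4² + 6² = 16 + 36 = 52
52 → 5² + 2² = 25 + 4 = 29
29 → 2² + 9² = 4 + 81 = 85
85 → 8² + 5² = 64 + 25 = 89
89 → 8² + 9² = 64 + 81 = 145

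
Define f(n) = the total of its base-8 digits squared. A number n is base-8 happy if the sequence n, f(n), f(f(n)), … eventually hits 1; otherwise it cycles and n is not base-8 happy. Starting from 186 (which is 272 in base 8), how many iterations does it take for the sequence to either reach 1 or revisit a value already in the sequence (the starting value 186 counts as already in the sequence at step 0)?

7

186 = (2,7,2)_8 → 57
57 = (7,1)_8 → 50
50 = (6,2)_8 → 40
40 = (5,0)_8 → 25
25 = (3,1)_8 → 10
10 = (1,2)_8 → 5
5 = (5)_8 → 25  — 25 repeats.
That took 7 steps.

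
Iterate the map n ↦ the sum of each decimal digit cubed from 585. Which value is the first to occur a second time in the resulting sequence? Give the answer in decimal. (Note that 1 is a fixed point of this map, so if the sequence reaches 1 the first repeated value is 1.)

153

585 → 5³ + 8³ + 5³ = 762
762 → 7³ + 6³ + 2³ = 567
567 → 5³ + 6³ + 7³ = 684
684 → 6³ + 8³ + 4³ = 792
792 → 7³ + 9³ + 2³ = 1080
1080 → 1³ + 0³ + 8³ + 0³ = 513
513 → 5³ + 1³ + 3³ = 153
153 → 1³ + 5³ + 3³ = 153  — 153 already appeared earlier.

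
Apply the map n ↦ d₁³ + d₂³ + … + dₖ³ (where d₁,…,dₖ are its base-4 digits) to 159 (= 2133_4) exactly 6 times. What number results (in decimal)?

9

159 = (2,1,3,3)_4 → 63
63 = (3,3,3)_4 → 81
81 = (1,1,0,1)_4 → 3
3 = (3)_4 → 27
27 = (1,2,3)_4 → 36
36 = (2,1,0)_4 → 9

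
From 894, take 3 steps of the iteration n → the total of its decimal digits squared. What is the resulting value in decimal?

73

894 → 161
161 → 38
38 → 73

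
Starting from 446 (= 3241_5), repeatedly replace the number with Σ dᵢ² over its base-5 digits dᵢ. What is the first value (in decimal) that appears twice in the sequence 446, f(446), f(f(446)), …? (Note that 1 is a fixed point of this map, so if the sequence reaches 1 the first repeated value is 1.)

4

446 = (3,2,4,1)_5 → 3² + 2² + 4² + 1² = 30
30 = (1,1,0)_5 → 1² + 1² + 0² = 2
2 = (2)_5 → 2² = 4
4 = (4)_5 → 4² = 16
16 = (3,1)_5 → 3² + 1² = 10
10 = (2,0)_5 → 2² + 0² = 4  — 4 already appeared earlier.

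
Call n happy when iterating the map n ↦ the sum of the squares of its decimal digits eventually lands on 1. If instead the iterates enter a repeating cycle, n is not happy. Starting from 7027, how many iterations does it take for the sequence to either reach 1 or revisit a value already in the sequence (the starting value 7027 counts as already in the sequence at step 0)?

14

7027 → 7² + 0² + 2² + 7² = 49 + 0 + 4 + 49 = 102
102 → 1² + 0² + 2² = 1 + 0 + 4 = 5
5 → 5² = 25
25 → 2² + 5² = 4 + 25 = 29
29 → 2² + 9² = 4 + 81 = 85
85 → 8² + 5² = 64 + 25 = 89
89 → 8² + 9² = 64 + 81 = 145
145 → 1² + 4² + 5² = 1 + 16 + 25 = 42
42 → 4² + 2² = 16 + 4 = 20
20 → 2² + 0² = 4 + 0 = 4
4 → 4² = 16
16 → 1² + 6² = 1 + 36 = 37
37 → 3² + 7² = 9 + 49 = 58
58 → 5² + 8² = 25 + 64 = 89  — 89 repeats.
That took 14 steps.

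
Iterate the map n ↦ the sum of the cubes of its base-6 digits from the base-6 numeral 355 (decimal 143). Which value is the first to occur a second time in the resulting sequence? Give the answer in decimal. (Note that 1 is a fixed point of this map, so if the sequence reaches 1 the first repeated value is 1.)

1

143 = (3,5,5)_6 → 277
277 = (1,1,4,1)_6 → 67
67 = (1,5,1)_6 → 127
127 = (3,3,1)_6 → 55
55 = (1,3,1)_6 → 29
29 = (4,5)_6 → 189
189 = (5,1,3)_6 → 153
153 = (4,1,3)_6 → 92
92 = (2,3,2)_6 → 43
43 = (1,1,1)_6 → 3
3 = (3)_6 → 27
27 = (4,3)_6 → 91
91 = (2,3,1)_6 → 36
36 = (1,0,0)_6 → 1  — reached the fixed point 1.
1 → 1, so 1 is the first repeated value.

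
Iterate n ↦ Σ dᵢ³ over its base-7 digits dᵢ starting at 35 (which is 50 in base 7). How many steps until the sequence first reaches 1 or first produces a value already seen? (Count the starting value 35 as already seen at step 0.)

35 = (5,0)_7 → 125
125 = (2,3,6)_7 → 251
251 = (5,0,6)_7 → 341
341 = (6,6,5)_7 → 557
557 = (1,4,2,4)_7 → 137
137 = (2,5,4)_7 → 197
197 = (4,0,1)_7 → 65
65 = (1,2,2)_7 → 17
17 = (2,3)_7 → 35  — 35 repeats.
That took 9 steps.

9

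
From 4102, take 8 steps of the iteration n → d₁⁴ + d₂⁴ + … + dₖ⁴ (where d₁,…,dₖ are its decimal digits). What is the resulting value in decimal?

4102 → 4⁴ + 1⁴ + 0⁴ + 2⁴ = 273
273 → 2⁴ + 7⁴ + 3⁴ = 2498
2498 → 2⁴ + 4⁴ + 9⁴ + 8⁴ = 10929
10929 → 1⁴ + 0⁴ + 9⁴ + 2⁴ + 9⁴ = 13139
13139 → 1⁴ + 3⁴ + 1⁴ + 3⁴ + 9⁴ = 6725
6725 → 6⁴ + 7⁴ + 2⁴ + 5⁴ = 4338
4338 → 4⁴ + 3⁴ + 3⁴ + 8⁴ = 4514
4514 → 4⁴ + 5⁴ + 1⁴ + 4⁴ = 1138

1138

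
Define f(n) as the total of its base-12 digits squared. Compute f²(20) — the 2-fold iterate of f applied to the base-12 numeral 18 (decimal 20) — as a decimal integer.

20 = (1,8)_12 → 1² + 8² = 65
65 = (5,5)_12 → 5² + 5² = 50

50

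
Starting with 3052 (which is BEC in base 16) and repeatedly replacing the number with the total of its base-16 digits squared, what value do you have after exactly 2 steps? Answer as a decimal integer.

314

3052 = (11,14,12)_16 → 11² + 14² + 12² = 121 + 196 + 144 = 461
461 = (1,12,13)_16 → 1² + 12² + 13² = 1 + 144 + 169 = 314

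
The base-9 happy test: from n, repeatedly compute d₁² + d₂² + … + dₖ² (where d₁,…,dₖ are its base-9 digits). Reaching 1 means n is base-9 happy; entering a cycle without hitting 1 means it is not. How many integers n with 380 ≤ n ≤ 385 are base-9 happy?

380: 380 → 56 → 40 → 32 → 34 → 58 → 52 → 74 → 68 → 74  — not base-9 happy
381: 381 → 61 → 85 → 17 → 65 → 53 → 89 → 65  — not base-9 happy
382: 382 → 68 → 74 → 68  — not base-9 happy
383: 383 → 77 → 89 → 65 → 53 → 89  — not base-9 happy
384: 384 → 88 → 50 → 50  — not base-9 happy
385: 385 → 101 → 9 → 1  — base-9 happy
base-9 happy: 385

1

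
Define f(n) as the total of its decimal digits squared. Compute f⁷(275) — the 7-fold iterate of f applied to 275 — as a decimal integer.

275 → 2² + 7² + 5² = 78
78 → 7² + 8² = 113
113 → 1² + 1² + 3² = 11
11 → 1² + 1² = 2
2 → 2² = 4
4 → 4² = 16
16 → 1² + 6² = 37

37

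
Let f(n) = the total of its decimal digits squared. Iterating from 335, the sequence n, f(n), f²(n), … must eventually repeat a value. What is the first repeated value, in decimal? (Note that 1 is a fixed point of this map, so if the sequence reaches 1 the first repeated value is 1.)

89

335 → 3² + 3² + 5² = 9 + 9 + 25 = 43
43 → 4² + 3² = 16 + 9 = 25
25 → 2² + 5² = 4 + 25 = 29
29 → 2² + 9² = 4 + 81 = 85
85 → 8² + 5² = 64 + 25 = 89
89 → 8² + 9² = 64 + 81 = 145
145 → 1² + 4² + 5² = 1 + 16 + 25 = 42
42 → 4² + 2² = 16 + 4 = 20
20 → 2² + 0² = 4 + 0 = 4
4 → 4² = 16
16 → 1² + 6² = 1 + 36 = 37
37 → 3² + 7² = 9 + 49 = 58
58 → 5² + 8² = 25 + 64 = 89  — 89 already appeared earlier.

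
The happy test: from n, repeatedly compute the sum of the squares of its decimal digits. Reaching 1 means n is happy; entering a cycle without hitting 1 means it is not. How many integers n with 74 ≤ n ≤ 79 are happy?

74: 74 → 65 → 61 → 37 → 58 → 89 → 145 → 42 → 20 → 4 → 16 → 37  — not happy
75: 75 → 74 → 65 → 61 → 37 → 58 → 89 → 145 → 42 → 20 → 4 → 16 → 37  — not happy
76: 76 → 85 → 89 → 145 → 42 → 20 → 4 → 16 → 37 → 58 → 89  — not happy
77: 77 → 98 → 145 → 42 → 20 → 4 → 16 → 37 → 58 → 89 → 145  — not happy
78: 78 → 113 → 11 → 2 → 4 → 16 → 37 → 58 → 89 → 145 → 42 → 20 → 4  — not happy
79: 79 → 130 → 10 → 1  — happy
happy: 79

1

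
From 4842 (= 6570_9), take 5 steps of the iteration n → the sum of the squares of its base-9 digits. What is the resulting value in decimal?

4842 = (6,5,7,0)_9 → 6² + 5² + 7² + 0² = 110
110 = (1,3,2)_9 → 1² + 3² + 2² = 14
14 = (1,5)_9 → 1² + 5² = 26
26 = (2,8)_9 → 2² + 8² = 68
68 = (7,5)_9 → 7² + 5² = 74

74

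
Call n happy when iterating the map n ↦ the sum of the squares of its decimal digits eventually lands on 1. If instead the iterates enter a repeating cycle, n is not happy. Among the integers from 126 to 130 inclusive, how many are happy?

2

126: 126 → 41 → 17 → 50 → 25 → 29 → 85 → 89 → 145 → 42 → 20 → 4 → 16 → 37 → 58 → 89  (repeats 89)
127: 127 → 54 → 41 → 17 → 50 → 25 → 29 → 85 → 89 → 145 → 42 → 20 → 4 → 16 → 37 → 58 → 89  (repeats 89)
128: 128 → 69 → 117 → 51 → 26 → 40 → 16 → 37 → 58 → 89 → 145 → 42 → 20 → 4 → 16  (repeats 16)
129: 129 → 86 → 100 → 1  (reaches 1)
130: 130 → 10 → 1  (reaches 1)
happy: 129, 130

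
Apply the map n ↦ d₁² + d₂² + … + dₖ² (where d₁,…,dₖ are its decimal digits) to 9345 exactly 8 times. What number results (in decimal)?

89

9345 → 9² + 3² + 4² + 5² = 131
131 → 1² + 3² + 1² = 11
11 → 1² + 1² = 2
2 → 2² = 4
4 → 4² = 16
16 → 1² + 6² = 37
37 → 3² + 7² = 58
58 → 5² + 8² = 89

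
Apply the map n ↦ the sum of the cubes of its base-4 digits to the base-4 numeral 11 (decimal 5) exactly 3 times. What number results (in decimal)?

5 = (1,1)_4 → 1³ + 1³ = 1 + 1 = 2
2 = (2)_4 → 2³ = 8
8 = (2,0)_4 → 2³ + 0³ = 8 + 0 = 8

8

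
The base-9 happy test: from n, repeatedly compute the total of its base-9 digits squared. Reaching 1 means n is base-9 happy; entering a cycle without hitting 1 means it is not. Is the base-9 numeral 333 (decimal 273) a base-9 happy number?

273 = (3,3,3)_9 → 3² + 3² + 3² = 9 + 9 + 9 = 27
27 = (3,0)_9 → 3² + 0² = 9 + 0 = 9
9 = (1,0)_9 → 1² + 0² = 1 + 0 = 1  — reached 1.

base-9 happy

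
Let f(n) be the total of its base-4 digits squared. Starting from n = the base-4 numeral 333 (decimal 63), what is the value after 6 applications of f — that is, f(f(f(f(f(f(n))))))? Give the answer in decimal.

4

63 = (3,3,3)_4 → 27
27 = (1,2,3)_4 → 14
14 = (3,2)_4 → 13
13 = (3,1)_4 → 10
10 = (2,2)_4 → 8
8 = (2,0)_4 → 4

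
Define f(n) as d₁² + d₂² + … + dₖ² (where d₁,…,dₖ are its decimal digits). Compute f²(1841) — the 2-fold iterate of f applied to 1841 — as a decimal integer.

68

1841 → 82
82 → 68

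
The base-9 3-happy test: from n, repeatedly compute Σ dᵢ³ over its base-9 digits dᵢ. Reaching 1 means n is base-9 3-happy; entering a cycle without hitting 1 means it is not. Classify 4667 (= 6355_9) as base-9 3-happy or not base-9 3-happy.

4667 = (6,3,5,5)_9 → 6³ + 3³ + 5³ + 5³ = 493
493 = (6,0,7)_9 → 6³ + 0³ + 7³ = 559
559 = (6,8,1)_9 → 6³ + 8³ + 1³ = 729
729 = (1,0,0,0)_9 → 1³ + 0³ + 0³ + 0³ = 1  — reached 1.

base-9 3-happy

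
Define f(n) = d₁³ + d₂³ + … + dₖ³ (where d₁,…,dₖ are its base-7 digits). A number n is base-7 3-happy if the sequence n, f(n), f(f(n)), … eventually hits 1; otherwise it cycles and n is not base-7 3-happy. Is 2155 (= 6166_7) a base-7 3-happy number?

base-7 3-happy

2155 = (6,1,6,6)_7 → 649
649 = (1,6,1,5)_7 → 343
343 = (1,0,0,0)_7 → 1  — reached 1.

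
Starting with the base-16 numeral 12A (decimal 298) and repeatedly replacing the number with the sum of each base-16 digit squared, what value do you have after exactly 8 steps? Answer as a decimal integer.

298 = (1,2,10)_16 → 1² + 2² + 10² = 105
105 = (6,9)_16 → 6² + 9² = 117
117 = (7,5)_16 → 7² + 5² = 74
74 = (4,10)_16 → 4² + 10² = 116
116 = (7,4)_16 → 7² + 4² = 65
65 = (4,1)_16 → 4² + 1² = 17
17 = (1,1)_16 → 1² + 1² = 2
2 = (2)_16 → 2² = 4

4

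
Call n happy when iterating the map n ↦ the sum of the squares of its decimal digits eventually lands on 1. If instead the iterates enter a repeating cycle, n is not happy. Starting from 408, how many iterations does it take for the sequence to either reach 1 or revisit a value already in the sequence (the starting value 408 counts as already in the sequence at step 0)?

408 → 4² + 0² + 8² = 16 + 0 + 64 = 80
80 → 8² + 0² = 64 + 0 = 64
64 → 6² + 4² = 36 + 16 = 52
52 → 5² + 2² = 25 + 4 = 29
29 → 2² + 9² = 4 + 81 = 85
85 → 8² + 5² = 64 + 25 = 89
89 → 8² + 9² = 64 + 81 = 145
145 → 1² + 4² + 5² = 1 + 16 + 25 = 42
42 → 4² + 2² = 16 + 4 = 20
20 → 2² + 0² = 4 + 0 = 4
4 → 4² = 16
16 → 1² + 6² = 1 + 36 = 37
37 → 3² + 7² = 9 + 49 = 58
58 → 5² + 8² = 25 + 64 = 89  — 89 repeats.
That took 14 steps.

14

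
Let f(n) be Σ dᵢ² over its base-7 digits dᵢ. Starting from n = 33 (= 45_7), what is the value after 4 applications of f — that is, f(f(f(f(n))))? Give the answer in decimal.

45

33 = (4,5)_7 → 41
41 = (5,6)_7 → 61
61 = (1,1,5)_7 → 27
27 = (3,6)_7 → 45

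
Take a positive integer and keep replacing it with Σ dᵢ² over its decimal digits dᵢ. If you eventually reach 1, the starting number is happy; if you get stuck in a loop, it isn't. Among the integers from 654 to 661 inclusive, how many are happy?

654: 654 → 77 → 98 → 145 → 42 → 20 → 4 → 16 → 37 → 58 → 89 → 145  (repeats 145)
655: 655 → 86 → 100 → 1  (reaches 1)
656: 656 → 97 → 130 → 10 → 1  (reaches 1)
657: 657 → 110 → 2 → 4 → 16 → 37 → 58 → 89 → 145 → 42 → 20 → 4  (repeats 4)
658: 658 → 125 → 30 → 9 → 81 → 65 → 61 → 37 → 58 → 89 → 145 → 42 → 20 → 4 → 16 → 37  (repeats 37)
659: 659 → 142 → 21 → 5 → 25 → 29 → 85 → 89 → 145 → 42 → 20 → 4 → 16 → 37 → 58 → 89  (repeats 89)
660: 660 → 72 → 53 → 34 → 25 → 29 → 85 → 89 → 145 → 42 → 20 → 4 → 16 → 37 → 58 → 89  (repeats 89)
661: 661 → 73 → 58 → 89 → 145 → 42 → 20 → 4 → 16 → 37 → 58  (repeats 58)
happy: 655, 656

2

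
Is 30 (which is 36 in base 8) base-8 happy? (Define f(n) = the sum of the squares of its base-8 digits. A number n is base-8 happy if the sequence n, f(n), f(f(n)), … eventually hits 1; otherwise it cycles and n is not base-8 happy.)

30 = (3,6)_8 → 3² + 6² = 9 + 36 = 45
45 = (5,5)_8 → 5² + 5² = 25 + 25 = 50
50 = (6,2)_8 → 6² + 2² = 36 + 4 = 40
40 = (5,0)_8 → 5² + 0² = 25 + 0 = 25
25 = (3,1)_8 → 3² + 1² = 9 + 1 = 10
10 = (1,2)_8 → 1² + 2² = 1 + 4 = 5
5 = (5)_8 → 5² = 25  — 25 already seen; the sequence cycles without reaching 1.

not base-8 happy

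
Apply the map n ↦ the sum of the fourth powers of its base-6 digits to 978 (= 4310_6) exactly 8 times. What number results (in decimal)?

609

978 = (4,3,1,0)_6 → 4⁴ + 3⁴ + 1⁴ + 0⁴ = 338
338 = (1,3,2,2)_6 → 1⁴ + 3⁴ + 2⁴ + 2⁴ = 114
114 = (3,1,0)_6 → 3⁴ + 1⁴ + 0⁴ = 82
82 = (2,1,4)_6 → 2⁴ + 1⁴ + 4⁴ = 273
273 = (1,1,3,3)_6 → 1⁴ + 1⁴ + 3⁴ + 3⁴ = 164
164 = (4,3,2)_6 → 4⁴ + 3⁴ + 2⁴ = 353
353 = (1,3,4,5)_6 → 1⁴ + 3⁴ + 4⁴ + 5⁴ = 963
963 = (4,2,4,3)_6 → 4⁴ + 2⁴ + 4⁴ + 3⁴ = 609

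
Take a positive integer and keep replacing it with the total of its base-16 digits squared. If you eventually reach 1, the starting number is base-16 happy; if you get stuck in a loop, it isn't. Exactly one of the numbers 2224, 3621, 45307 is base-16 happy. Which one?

2224: 2224 → 185 → 202 → 244 → 241 → 226 → 200 → 208 → 169 → 181 → 146 → 85 → 50 → 13 → 169  — repeats 169 (not base-16 happy)
3621: 3621 → 225 → 197 → 169 → 181 → 146 → 85 → 50 → 13 → 169  — repeats 169 (not base-16 happy)
45307: 45307 → 467 → 179 → 130 → 68 → 32 → 4 → 16 → 1  — reaches 1 (base-16 happy)

45307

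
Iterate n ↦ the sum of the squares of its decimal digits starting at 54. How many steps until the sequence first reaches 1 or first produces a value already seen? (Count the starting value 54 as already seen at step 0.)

15

54 → 41
41 → 17
17 → 50
50 → 25
25 → 29
29 → 85
85 → 89
89 → 145
145 → 42
42 → 20
20 → 4
4 → 16
16 → 37
37 → 58
58 → 89  — 89 repeats.
That took 15 steps.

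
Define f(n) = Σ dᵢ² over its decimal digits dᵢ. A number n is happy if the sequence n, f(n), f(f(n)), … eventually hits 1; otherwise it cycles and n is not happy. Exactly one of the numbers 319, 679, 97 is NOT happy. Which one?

319: 319 → 91 → 82 → 68 → 100 → 1  — reaches 1 (happy)
679: 679 → 166 → 73 → 58 → 89 → 145 → 42 → 20 → 4 → 16 → 37 → 58  — repeats 58 (not happy)
97: 97 → 130 → 10 → 1  — reaches 1 (happy)

679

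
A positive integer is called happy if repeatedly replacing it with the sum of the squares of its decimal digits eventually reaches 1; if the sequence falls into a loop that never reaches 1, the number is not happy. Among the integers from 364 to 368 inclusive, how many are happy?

364: 364 → 61 → 37 → 58 → 89 → 145 → 42 → 20 → 4 → 16 → 37  (repeats 37)
365: 365 → 70 → 49 → 97 → 130 → 10 → 1  (reaches 1)
366: 366 → 81 → 65 → 61 → 37 → 58 → 89 → 145 → 42 → 20 → 4 → 16 → 37  (repeats 37)
367: 367 → 94 → 97 → 130 → 10 → 1  (reaches 1)
368: 368 → 109 → 82 → 68 → 100 → 1  (reaches 1)
happy: 365, 367, 368

3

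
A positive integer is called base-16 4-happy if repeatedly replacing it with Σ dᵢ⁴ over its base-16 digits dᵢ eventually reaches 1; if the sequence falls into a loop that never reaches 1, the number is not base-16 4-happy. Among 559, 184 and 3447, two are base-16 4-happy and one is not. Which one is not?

559: 559 → 50657 → 59778 → 49089 → 86003 → 101588 → 53650 → 35139 → 10994 → 60657 → 109778 → 59314 → 55474 → 47314 → 47314  — repeats 47314 (not base-16 4-happy)
184: 184 → 18737 → 6899 → 60707 → 67074 → 1313 → 642 → 4128 → 17 → 2 → 16 → 1  — reaches 1 (base-16 4-happy)
3447: 3447 → 33363 → 4818 → 28594 → 66578 → 274 → 18 → 17 → 2 → 16 → 1  — reaches 1 (base-16 4-happy)

559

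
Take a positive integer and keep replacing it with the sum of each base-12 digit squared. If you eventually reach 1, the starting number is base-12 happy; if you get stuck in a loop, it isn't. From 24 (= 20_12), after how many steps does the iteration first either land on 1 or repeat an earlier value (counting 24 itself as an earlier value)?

24 = (2,0)_12 → 2² + 0² = 4
4 = (4)_12 → 4² = 16
16 = (1,4)_12 → 1² + 4² = 17
17 = (1,5)_12 → 1² + 5² = 26
26 = (2,2)_12 → 2² + 2² = 8
8 = (8)_12 → 8² = 64
64 = (5,4)_12 → 5² + 4² = 41
41 = (3,5)_12 → 3² + 5² = 34
34 = (2,10)_12 → 2² + 10² = 104
104 = (8,8)_12 → 8² + 8² = 128
128 = (10,8)_12 → 10² + 8² = 164
164 = (1,1,8)_12 → 1² + 1² + 8² = 66
66 = (5,6)_12 → 5² + 6² = 61
61 = (5,1)_12 → 5² + 1² = 26  — 26 repeats.
That took 14 steps.

14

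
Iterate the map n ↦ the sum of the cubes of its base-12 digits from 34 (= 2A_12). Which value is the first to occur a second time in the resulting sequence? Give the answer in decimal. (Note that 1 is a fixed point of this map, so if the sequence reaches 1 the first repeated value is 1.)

34 = (2,10)_12 → 2³ + 10³ = 1008
1008 = (7,0,0)_12 → 7³ + 0³ + 0³ = 343
343 = (2,4,7)_12 → 2³ + 4³ + 7³ = 415
415 = (2,10,7)_12 → 2³ + 10³ + 7³ = 1351
1351 = (9,4,7)_12 → 9³ + 4³ + 7³ = 1136
1136 = (7,10,8)_12 → 7³ + 10³ + 8³ = 1855
1855 = (1,0,10,7)_12 → 1³ + 0³ + 10³ + 7³ = 1344
1344 = (9,4,0)_12 → 9³ + 4³ + 0³ = 793
793 = (5,6,1)_12 → 5³ + 6³ + 1³ = 342
342 = (2,4,6)_12 → 2³ + 4³ + 6³ = 288
288 = (2,0,0)_12 → 2³ + 0³ + 0³ = 8
8 = (8)_12 → 8³ = 512
512 = (3,6,8)_12 → 3³ + 6³ + 8³ = 755
755 = (5,2,11)_12 → 5³ + 2³ + 11³ = 1464
1464 = (10,2,0)_12 → 10³ + 2³ + 0³ = 1008  — 1008 already appeared earlier.

1008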